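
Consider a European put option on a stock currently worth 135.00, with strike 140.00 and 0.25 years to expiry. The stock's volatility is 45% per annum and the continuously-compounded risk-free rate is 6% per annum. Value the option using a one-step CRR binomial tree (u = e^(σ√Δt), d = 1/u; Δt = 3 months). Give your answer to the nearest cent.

16.58

CRR parameters: u = e^(σ√Δt) = e^(0.45·√0.25) = 1.2523, d = 1/u = 0.7985
Per-period rate: rΔt = 0.06·0.25 = 0.015, so R = e^0.015 = 1.0151
Risk-neutral probability p = (e^0.015 − 0.7985)/(1.2523 − 0.7985) = 0.2166/0.4538 = 0.4773
Terminal stock prices: S_u = 169.1, S_d = 107.8
Terminal payoffs (K − S): max(-29.06, 0) = 0, max(32.2, 0) = 32.2
Node 0 (S = 135): V_0 = e^(−0.015)·[0.4773·0.0000 + 0.5227·32.2003] = 16.5809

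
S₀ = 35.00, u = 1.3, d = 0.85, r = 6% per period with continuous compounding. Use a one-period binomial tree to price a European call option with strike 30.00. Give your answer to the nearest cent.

Risk-neutral probability p = (e^0.06 − 0.85)/(1.3 − 0.85) = 0.2118/0.4500 = 0.4707
Terminal stock prices: S_u = 45.5, S_d = 29.75
Terminal payoffs (S − K): max(15.5, 0) = 15.5, max(-0.25, 0) = 0
Node 0 (S = 35): V_0 = e^(−0.06)·[0.4707·15.5000 + 0.5293·0.0000] = 6.8717

6.87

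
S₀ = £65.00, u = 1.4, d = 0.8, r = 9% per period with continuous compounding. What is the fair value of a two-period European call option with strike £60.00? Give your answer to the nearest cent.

£18.88

Risk-neutral probability p = (e^0.09 − 0.8)/(1.4 − 0.8) = 0.2942/0.6000 = 0.4903
Terminal stock prices: S_uu = 127.4, S_ud = 72.8, S_dd = 41.6
Terminal payoffs (S − K): max(67.4, 0) = 67.4, max(12.8, 0) = 12.8, max(-18.4, 0) = 0
Node u (S = 91): V_u = e^(−0.09)·[0.4903·67.4000 + 0.5097·12.8000] = 36.1641
Node d (S = 52): V_d = e^(−0.09)·[0.4903·12.8000 + 0.5097·0.0000] = 5.7356
Node 0 (S = 65): V_0 = e^(−0.09)·[0.4903·36.1641 + 0.5097·5.7356] = 18.8767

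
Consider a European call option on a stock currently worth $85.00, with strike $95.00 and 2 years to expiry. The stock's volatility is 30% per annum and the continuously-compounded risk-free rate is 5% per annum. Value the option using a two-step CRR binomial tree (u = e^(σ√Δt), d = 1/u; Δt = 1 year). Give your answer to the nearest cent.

CRR parameters: u = e^(σ√Δt) = e^(0.3·√1) = 1.3499, d = 1/u = 0.7408
Per-period rate: rΔt = 0.05·1 = 0.05, so R = e^0.05 = 1.0513
Risk-neutral probability p = (e^0.05 − 0.7408)/(1.3499 − 0.7408) = 0.3105/0.6090 = 0.5097
Terminal stock prices: S_uu = 154.9, S_ud = 85, S_dd = 46.65
Terminal payoffs (S − K): max(59.88, 0) = 59.88, max(-10, 0) = 0, max(-48.35, 0) = 0
Node u (S = 114.7): V_u = e^(−0.05)·[0.5097·59.8801 + 0.4903·0.0000] = 29.0347
Node d (S = 62.97): V_d = e^(−0.05)·[0.5097·0.0000 + 0.4903·0.0000] = 0.0000
Node 0 (S = 85): V_0 = e^(−0.05)·[0.5097·29.0347 + 0.4903·0.0000] = 14.0784

$14.08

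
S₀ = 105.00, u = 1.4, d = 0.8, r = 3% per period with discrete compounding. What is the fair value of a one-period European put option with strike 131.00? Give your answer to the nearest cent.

28.14

Risk-neutral probability p = (1 + 0.03 − 0.8)/(1.4 − 0.8) = 0.2300/0.6000 = 0.3833
Terminal stock prices: S_u = 147, S_d = 84
Terminal payoffs (K − S): max(-16, 0) = 0, max(47, 0) = 47
Node 0 (S = 105): V_0 = 1/1.03·[0.3833·0.0000 + 0.6167·47.0000] = 28.1392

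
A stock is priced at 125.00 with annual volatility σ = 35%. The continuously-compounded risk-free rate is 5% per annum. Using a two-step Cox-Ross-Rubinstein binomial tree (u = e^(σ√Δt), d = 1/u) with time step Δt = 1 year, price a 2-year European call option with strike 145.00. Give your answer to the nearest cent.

CRR parameters: u = e^(σ√Δt) = e^(0.35·√1) = 1.4191, d = 1/u = 0.7047
Per-period rate: rΔt = 0.05·1 = 0.05, so R = e^0.05 = 1.0513
Risk-neutral probability p = (e^0.05 − 0.7047)/(1.4191 − 0.7047) = 0.3466/0.7144 = 0.4852
Terminal stock prices: S_uu = 251.7, S_ud = 125, S_dd = 62.07
Terminal payoffs (S − K): max(106.7, 0) = 106.7, max(-20, 0) = 0, max(-82.93, 0) = 0
Node u (S = 177.4): V_u = e^(−0.05)·[0.4852·106.7191 + 0.5148·0.0000] = 49.2499
Node d (S = 88.09): V_d = e^(−0.05)·[0.4852·0.0000 + 0.5148·0.0000] = 0.0000
Node 0 (S = 125): V_0 = e^(−0.05)·[0.4852·49.2499 + 0.5148·0.0000] = 22.7284

22.73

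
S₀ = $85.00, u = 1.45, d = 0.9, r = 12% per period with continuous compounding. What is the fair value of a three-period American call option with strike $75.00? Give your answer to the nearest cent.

Risk-neutral probability p = (e^0.12 − 0.9)/(1.45 − 0.9) = 0.2275/0.5500 = 0.4136
Terminal stock prices: S_uuu = 259.1, S_uud = 160.8, S_udd = 99.83, S_ddd = 61.97
Terminal payoffs (S − K): max(184.1, 0) = 184.1, max(85.84, 0) = 85.84, max(24.83, 0) = 24.83, max(-13.03, 0) = 0
Node uu (S = 178.7): continuation = e^(−0.12)·[0.4136·184.1331 + 0.5864·85.8413] = 112.1935; exercise value = 103.7125 ≤ continuation, so V_uu = 112.1935
Node ud (S = 110.9): continuation = e^(−0.12)·[0.4136·85.8413 + 0.5864·24.8325] = 44.4060; exercise value = 35.9250 ≤ continuation, so V_ud = 44.4060
Node dd (S = 68.85): continuation = e^(−0.12)·[0.4136·24.8325 + 0.5864·0.0000] = 9.1100; exercise value = 0.0000 ≤ continuation, so V_dd = 9.1100
Node u (S = 123.2): continuation = e^(−0.12)·[0.4136·112.1935 + 0.5864·44.4060] = 64.2529; exercise value = 48.2500 ≤ continuation, so V_u = 64.2529
Node d (S = 76.5): continuation = e^(−0.12)·[0.4136·44.4060 + 0.5864·9.1100] = 21.0284; exercise value = 1.5000 ≤ continuation, so V_d = 21.0284
Node 0 (S = 85): continuation = e^(−0.12)·[0.4136·64.2529 + 0.5864·21.0284] = 34.5078; exercise value = 10.0000 ≤ continuation, so V_0 = 34.5078

$34.51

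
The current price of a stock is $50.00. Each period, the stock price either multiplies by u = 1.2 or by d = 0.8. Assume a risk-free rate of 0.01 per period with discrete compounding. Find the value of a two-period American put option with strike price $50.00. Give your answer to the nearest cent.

$5.19

Risk-neutral probability p = (1 + 0.01 − 0.8)/(1.2 − 0.8) = 0.2100/0.4000 = 0.5250
Terminal stock prices: S_uu = 72, S_ud = 48, S_dd = 32
Terminal payoffs (K − S): max(-22, 0) = 0, max(2, 0) = 2, max(18, 0) = 18
Node u (S = 60): continuation = 1/1.01·[0.5250·0.0000 + 0.4750·2.0000] = 0.9406; exercise value = 0.0000 ≤ continuation, so V_u = 0.9406
Node d (S = 40): continuation = 1/1.01·[0.5250·2.0000 + 0.4750·18.0000] = 9.5050; exercise value = 10.0000 > continuation, so V_d = 10.0000 (exercise)
Node 0 (S = 50): continuation = 1/1.01·[0.5250·0.9406 + 0.4750·10.0000] = 5.1919; exercise value = 0.0000 ≤ continuation, so V_0 = 5.1919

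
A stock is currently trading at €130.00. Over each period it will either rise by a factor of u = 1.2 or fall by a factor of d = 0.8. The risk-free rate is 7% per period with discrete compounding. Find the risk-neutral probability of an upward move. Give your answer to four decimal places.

Risk-neutral probability p = (1 + 0.07 − 0.8)/(1.2 − 0.8) = 0.2700/0.4000 = 0.6750

p = 0.6750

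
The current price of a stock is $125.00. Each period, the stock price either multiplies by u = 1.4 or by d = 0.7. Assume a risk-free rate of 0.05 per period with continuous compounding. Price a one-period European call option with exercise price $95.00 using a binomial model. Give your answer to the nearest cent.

$38.19

Risk-neutral probability p = (e^0.05 − 0.7)/(1.4 − 0.7) = 0.3513/0.7000 = 0.5018
Terminal stock prices: S_u = 175, S_d = 87.5
Terminal payoffs (S − K): max(80, 0) = 80, max(-7.5, 0) = 0
Node 0 (S = 125): V_0 = e^(−0.05)·[0.5018·80.0000 + 0.4982·0.0000] = 38.1874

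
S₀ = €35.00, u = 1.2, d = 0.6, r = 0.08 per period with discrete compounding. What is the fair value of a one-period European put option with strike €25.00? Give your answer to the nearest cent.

€0.74

Risk-neutral probability p = (1 + 0.08 − 0.6)/(1.2 − 0.6) = 0.4800/0.6000 = 0.8000
Terminal stock prices: S_u = 42, S_d = 21
Terminal payoffs (K − S): max(-17, 0) = 0, max(4, 0) = 4
Node 0 (S = 35): V_0 = 1/1.08·[0.8000·0.0000 + 0.2000·4.0000] = 0.7407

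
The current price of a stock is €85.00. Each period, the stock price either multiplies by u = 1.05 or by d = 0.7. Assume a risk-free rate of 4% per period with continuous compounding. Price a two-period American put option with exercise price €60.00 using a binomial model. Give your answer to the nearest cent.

Risk-neutral probability p = (e^0.04 − 0.7)/(1.05 − 0.7) = 0.3408/0.3500 = 0.9737
Terminal stock prices: S_uu = 93.71, S_ud = 62.47, S_dd = 41.65
Terminal payoffs (K − S): max(-33.71, 0) = 0, max(-2.475, 0) = 0, max(18.35, 0) = 18.35
Node u (S = 89.25): continuation = e^(−0.04)·[0.9737·0.0000 + 0.0263·0.0000] = 0.0000; exercise value = 0.0000 ≤ continuation, so V_u = 0.0000
Node d (S = 59.5): continuation = e^(−0.04)·[0.9737·0.0000 + 0.0263·18.3500] = 0.4629; exercise value = 0.5000 > continuation, so V_d = 0.5000 (exercise)
Node 0 (S = 85): continuation = e^(−0.04)·[0.9737·0.0000 + 0.0263·0.5000] = 0.0126; exercise value = 0.0000 ≤ continuation, so V_0 = 0.0126

€0.01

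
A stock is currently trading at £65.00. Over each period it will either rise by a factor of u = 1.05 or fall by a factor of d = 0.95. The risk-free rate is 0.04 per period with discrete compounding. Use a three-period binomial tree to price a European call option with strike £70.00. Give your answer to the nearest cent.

Risk-neutral probability p = (1 + 0.04 − 0.95)/(1.05 − 0.95) = 0.0900/0.1000 = 0.9000
Terminal stock prices: S_uuu = 75.25, S_uud = 68.08, S_udd = 61.6, S_ddd = 55.73
Terminal payoffs (S − K): max(5.246, 0) = 5.246, max(-1.921, 0) = 0, max(-8.404, 0) = 0, max(-14.27, 0) = 0
Node uu (S = 71.66): V_uu = 1/1.04·[0.9000·5.2456 + 0.1000·0.0000] = 4.5395
Node ud (S = 64.84): V_ud = 1/1.04·[0.9000·0.0000 + 0.1000·0.0000] = 0.0000
Node dd (S = 58.66): V_dd = 1/1.04·[0.9000·0.0000 + 0.1000·0.0000] = 0.0000
Node u (S = 68.25): V_u = 1/1.04·[0.9000·4.5395 + 0.1000·0.0000] = 3.9284
Node d (S = 61.75): V_d = 1/1.04·[0.9000·0.0000 + 0.1000·0.0000] = 0.0000
Node 0 (S = 65): V_0 = 1/1.04·[0.9000·3.9284 + 0.1000·0.0000] = 3.3996

£3.40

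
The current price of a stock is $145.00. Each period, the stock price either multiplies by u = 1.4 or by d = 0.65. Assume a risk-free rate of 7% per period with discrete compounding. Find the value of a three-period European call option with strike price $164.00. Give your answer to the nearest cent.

$40.53

Risk-neutral probability p = (1 + 0.07 − 0.65)/(1.4 − 0.65) = 0.4200/0.7500 = 0.5600
Terminal stock prices: S_uuu = 397.9, S_uud = 184.7, S_udd = 85.77, S_ddd = 39.82
Terminal payoffs (S − K): max(233.9, 0) = 233.9, max(20.73, 0) = 20.73, max(-78.23, 0) = 0, max(-124.2, 0) = 0
Node uu (S = 284.2): V_uu = 1/1.07·[0.5600·233.8800 + 0.4400·20.7300] = 130.9290
Node ud (S = 132): V_ud = 1/1.07·[0.5600·20.7300 + 0.4400·0.0000] = 10.8493
Node dd (S = 61.26): V_dd = 1/1.07·[0.5600·0.0000 + 0.4400·0.0000] = 0.0000
Node u (S = 203): V_u = 1/1.07·[0.5600·130.9290 + 0.4400·10.8493] = 72.9850
Node d (S = 94.25): V_d = 1/1.07·[0.5600·10.8493 + 0.4400·0.0000] = 5.6782
Node 0 (S = 145): V_0 = 1/1.07·[0.5600·72.9850 + 0.4400·5.6782] = 40.5327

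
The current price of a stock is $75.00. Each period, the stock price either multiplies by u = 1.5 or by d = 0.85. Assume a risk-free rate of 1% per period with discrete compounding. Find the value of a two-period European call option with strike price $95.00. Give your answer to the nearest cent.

$4.61

Risk-neutral probability p = (1 + 0.01 − 0.85)/(1.5 − 0.85) = 0.1600/0.6500 = 0.2462
Terminal stock prices: S_uu = 168.8, S_ud = 95.62, S_dd = 54.19
Terminal payoffs (S − K): max(73.75, 0) = 73.75, max(0.625, 0) = 0.625, max(-40.81, 0) = 0
Node u (S = 112.5): V_u = 1/1.01·[0.2462·73.7500 + 0.7538·0.6250] = 18.4406
Node d (S = 63.75): V_d = 1/1.01·[0.2462·0.6250 + 0.7538·0.0000] = 0.1523
Node 0 (S = 75): V_0 = 1/1.01·[0.2462·18.4406 + 0.7538·0.1523] = 4.6080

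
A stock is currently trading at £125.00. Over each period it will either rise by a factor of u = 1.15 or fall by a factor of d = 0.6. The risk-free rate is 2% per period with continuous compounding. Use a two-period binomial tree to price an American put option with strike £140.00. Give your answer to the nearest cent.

Risk-neutral probability p = (e^0.02 − 0.6)/(1.15 − 0.6) = 0.4202/0.5500 = 0.7640
Terminal stock prices: S_uu = 165.3, S_ud = 86.25, S_dd = 45
Terminal payoffs (K − S): max(-25.31, 0) = 0, max(53.75, 0) = 53.75, max(95, 0) = 95
Node u (S = 143.8): continuation = e^(−0.02)·[0.7640·0.0000 + 0.2360·53.7500] = 12.4337; exercise value = 0.0000 ≤ continuation, so V_u = 12.4337
Node d (S = 75): continuation = e^(−0.02)·[0.7640·53.7500 + 0.2360·95.0000] = 62.2278; exercise value = 65.0000 > continuation, so V_d = 65.0000 (exercise)
Node 0 (S = 125): continuation = e^(−0.02)·[0.7640·12.4337 + 0.2360·65.0000] = 24.3474; exercise value = 15.0000 ≤ continuation, so V_0 = 24.3474

£24.35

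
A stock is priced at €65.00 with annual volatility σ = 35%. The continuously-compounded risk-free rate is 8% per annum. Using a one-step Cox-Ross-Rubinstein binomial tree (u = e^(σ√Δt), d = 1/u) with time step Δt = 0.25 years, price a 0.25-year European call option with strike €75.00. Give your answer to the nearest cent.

€1.22

CRR parameters: u = e^(σ√Δt) = e^(0.35·√0.25) = 1.1912, d = 1/u = 0.8395
Per-period rate: rΔt = 0.08·0.25 = 0.02, so R = e^0.02 = 1.0202
Risk-neutral probability p = (e^0.02 − 0.8395)/(1.1912 − 0.8395) = 0.1807/0.3518 = 0.5138
Terminal stock prices: S_u = 77.43, S_d = 54.56
Terminal payoffs (S − K): max(2.431, 0) = 2.431, max(-20.44, 0) = 0
Node 0 (S = 65): V_0 = e^(−0.02)·[0.5138·2.4310 + 0.4862·0.0000] = 1.2243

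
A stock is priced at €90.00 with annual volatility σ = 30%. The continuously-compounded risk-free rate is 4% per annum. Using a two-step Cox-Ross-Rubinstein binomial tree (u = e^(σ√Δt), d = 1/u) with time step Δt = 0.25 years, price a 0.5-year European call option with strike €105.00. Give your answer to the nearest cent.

€3.97

CRR parameters: u = e^(σ√Δt) = e^(0.3·√0.25) = 1.1618, d = 1/u = 0.8607
Per-period rate: rΔt = 0.04·0.25 = 0.01, so R = e^0.01 = 1.0101
Risk-neutral probability p = (e^0.01 − 0.8607)/(1.1618 − 0.8607) = 0.1493/0.3011 = 0.4959
Terminal stock prices: S_uu = 121.5, S_ud = 90, S_dd = 66.67
Terminal payoffs (S − K): max(16.49, 0) = 16.49, max(-15, 0) = 0, max(-38.33, 0) = 0
Node u (S = 104.6): V_u = e^(−0.01)·[0.4959·16.4873 + 0.5041·0.0000] = 8.0954
Node d (S = 77.46): V_d = e^(−0.01)·[0.4959·0.0000 + 0.5041·0.0000] = 0.0000
Node 0 (S = 90): V_0 = e^(−0.01)·[0.4959·8.0954 + 0.5041·0.0000] = 3.9749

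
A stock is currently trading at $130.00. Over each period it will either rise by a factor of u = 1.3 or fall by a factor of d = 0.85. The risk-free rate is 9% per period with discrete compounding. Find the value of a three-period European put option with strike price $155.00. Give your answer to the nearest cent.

$14.75

Risk-neutral probability p = (1 + 0.09 − 0.85)/(1.3 − 0.85) = 0.2400/0.4500 = 0.5333
Terminal stock prices: S_uuu = 285.6, S_uud = 186.7, S_udd = 122.1, S_ddd = 79.84
Terminal payoffs (K − S): max(-130.6, 0) = 0, max(-31.75, 0) = 0, max(32.9, 0) = 32.9, max(75.16, 0) = 75.16
Node uu (S = 219.7): V_uu = 1/1.09·[0.5333·0.0000 + 0.4667·0.0000] = 0.0000
Node ud (S = 143.7): V_ud = 1/1.09·[0.5333·0.0000 + 0.4667·32.8975] = 14.0846
Node dd (S = 93.92): V_dd = 1/1.09·[0.5333·32.8975 + 0.4667·75.1638] = 48.2768
Node u (S = 169): V_u = 1/1.09·[0.5333·0.0000 + 0.4667·14.0846] = 6.0301
Node d (S = 110.5): V_d = 1/1.09·[0.5333·14.0846 + 0.4667·48.2768] = 27.5605
Node 0 (S = 130): V_0 = 1/1.09·[0.5333·6.0301 + 0.4667·27.5605] = 14.7501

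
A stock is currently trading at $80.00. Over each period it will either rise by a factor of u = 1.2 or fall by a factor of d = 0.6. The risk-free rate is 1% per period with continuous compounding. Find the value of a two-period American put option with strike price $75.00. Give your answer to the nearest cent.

Risk-neutral probability p = (e^0.01 − 0.6)/(1.2 − 0.6) = 0.4101/0.6000 = 0.6834
Terminal stock prices: S_uu = 115.2, S_ud = 57.6, S_dd = 28.8
Terminal payoffs (K − S): max(-40.2, 0) = 0, max(17.4, 0) = 17.4, max(46.2, 0) = 46.2
Node u (S = 96): continuation = e^(−0.01)·[0.6834·0.0000 + 0.3166·17.4000] = 5.4537; exercise value = 0.0000 ≤ continuation, so V_u = 5.4537
Node d (S = 48): continuation = e^(−0.01)·[0.6834·17.4000 + 0.3166·46.2000] = 26.2537; exercise value = 27.0000 > continuation, so V_d = 27.0000 (exercise)
Node 0 (S = 80): continuation = e^(−0.01)·[0.6834·5.4537 + 0.3166·27.0000] = 12.1528; exercise value = 0.0000 ≤ continuation, so V_0 = 12.1528

$12.15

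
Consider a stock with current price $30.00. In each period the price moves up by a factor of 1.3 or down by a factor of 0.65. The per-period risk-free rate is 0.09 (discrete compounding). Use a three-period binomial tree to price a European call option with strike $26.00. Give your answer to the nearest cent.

Risk-neutral probability p = (1 + 0.09 − 0.65)/(1.3 − 0.65) = 0.4400/0.6500 = 0.6769
Terminal stock prices: S_uuu = 65.91, S_uud = 32.96, S_udd = 16.48, S_ddd = 8.239
Terminal payoffs (S − K): max(39.91, 0) = 39.91, max(6.955, 0) = 6.955, max(-9.522, 0) = 0, max(-17.76, 0) = 0
Node uu (S = 50.7): V_uu = 1/1.09·[0.6769·39.9100 + 0.3231·6.9550] = 26.8468
Node ud (S = 25.35): V_ud = 1/1.09·[0.6769·6.9550 + 0.3231·0.0000] = 4.3193
Node dd (S = 12.68): V_dd = 1/1.09·[0.6769·0.0000 + 0.3231·0.0000] = 0.0000
Node u (S = 39): V_u = 1/1.09·[0.6769·26.8468 + 0.3231·4.3193] = 17.9529
Node d (S = 19.5): V_d = 1/1.09·[0.6769·4.3193 + 0.3231·0.0000] = 2.6824
Node 0 (S = 30): V_0 = 1/1.09·[0.6769·17.9529 + 0.3231·2.6824] = 11.9444

$11.94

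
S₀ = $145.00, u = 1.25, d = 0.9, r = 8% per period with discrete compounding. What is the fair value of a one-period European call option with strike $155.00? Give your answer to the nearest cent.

Risk-neutral probability p = (1 + 0.08 − 0.9)/(1.25 − 0.9) = 0.1800/0.3500 = 0.5143
Terminal stock prices: S_u = 181.2, S_d = 130.5
Terminal payoffs (S − K): max(26.25, 0) = 26.25, max(-24.5, 0) = 0
Node 0 (S = 145): V_0 = 1/1.08·[0.5143·26.2500 + 0.4857·0.0000] = 12.5000

$12.50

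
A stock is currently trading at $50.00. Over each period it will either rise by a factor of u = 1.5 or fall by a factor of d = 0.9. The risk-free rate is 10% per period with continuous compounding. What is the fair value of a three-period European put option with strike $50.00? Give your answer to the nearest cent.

$2.86

Risk-neutral probability p = (e^0.1 − 0.9)/(1.5 − 0.9) = 0.2052/0.6000 = 0.3420
Terminal stock prices: S_uuu = 168.8, S_uud = 101.2, S_udd = 60.75, S_ddd = 36.45
Terminal payoffs (K − S): max(-118.8, 0) = 0, max(-51.25, 0) = 0, max(-10.75, 0) = 0, max(13.55, 0) = 13.55
Node uu (S = 112.5): V_uu = e^(−0.1)·[0.3420·0.0000 + 0.6580·0.0000] = 0.0000
Node ud (S = 67.5): V_ud = e^(−0.1)·[0.3420·0.0000 + 0.6580·0.0000] = 0.0000
Node dd (S = 40.5): V_dd = e^(−0.1)·[0.3420·0.0000 + 0.6580·13.5500] = 8.0680
Node u (S = 75): V_u = e^(−0.1)·[0.3420·0.0000 + 0.6580·0.0000] = 0.0000
Node d (S = 45): V_d = e^(−0.1)·[0.3420·0.0000 + 0.6580·8.0680] = 4.8039
Node 0 (S = 50): V_0 = e^(−0.1)·[0.3420·0.0000 + 0.6580·4.8039] = 2.8604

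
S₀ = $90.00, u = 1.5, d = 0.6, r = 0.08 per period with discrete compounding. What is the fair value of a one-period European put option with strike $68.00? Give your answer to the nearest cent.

Risk-neutral probability p = (1 + 0.08 − 0.6)/(1.5 − 0.6) = 0.4800/0.9000 = 0.5333
Terminal stock prices: S_u = 135, S_d = 54
Terminal payoffs (K − S): max(-67, 0) = 0, max(14, 0) = 14
Node 0 (S = 90): V_0 = 1/1.08·[0.5333·0.0000 + 0.4667·14.0000] = 6.0494

$6.05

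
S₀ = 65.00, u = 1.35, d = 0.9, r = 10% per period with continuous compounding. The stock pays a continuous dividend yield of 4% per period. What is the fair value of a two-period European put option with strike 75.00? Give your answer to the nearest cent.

7.50

Per-period risk-free factor R = e^0.1 = 1.1052; dividend-adjusted growth = e^(0.1−0.04) = 1.0618.
Risk-neutral probability p = (1.0618 − 0.9)/(1.35 − 0.9) = 0.1618/0.4500 = 0.3596
Terminal stock prices: S_uu = 118.5, S_ud = 78.98, S_dd = 52.65
Terminal payoffs (K − S): max(-43.46, 0) = 0, max(-3.975, 0) = 0, max(22.35, 0) = 22.35
Node u (S = 87.75): V_u = e^(−0.1)·[0.3596·0.0000 + 0.6404·0.0000] = 0.0000
Node d (S = 58.5): V_d = e^(−0.1)·[0.3596·0.0000 + 0.6404·22.3500] = 12.9501
Node 0 (S = 65): V_0 = e^(−0.1)·[0.3596·0.0000 + 0.6404·12.9501] = 7.5036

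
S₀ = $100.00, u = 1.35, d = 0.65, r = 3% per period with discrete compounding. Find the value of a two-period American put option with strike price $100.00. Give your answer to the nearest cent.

Risk-neutral probability p = (1 + 0.03 − 0.65)/(1.35 − 0.65) = 0.3800/0.7000 = 0.5429
Terminal stock prices: S_uu = 182.3, S_ud = 87.75, S_dd = 42.25
Terminal payoffs (K − S): max(-82.25, 0) = 0, max(12.25, 0) = 12.25, max(57.75, 0) = 57.75
Node u (S = 135): continuation = 1/1.03·[0.5429·0.0000 + 0.4571·12.2500] = 5.4369; exercise value = 0.0000 ≤ continuation, so V_u = 5.4369
Node d (S = 65): continuation = 1/1.03·[0.5429·12.2500 + 0.4571·57.7500] = 32.0874; exercise value = 35.0000 > continuation, so V_d = 35.0000 (exercise)
Node 0 (S = 100): continuation = 1/1.03·[0.5429·5.4369 + 0.4571·35.0000] = 18.3995; exercise value = 0.0000 ≤ continuation, so V_0 = 18.3995

$18.40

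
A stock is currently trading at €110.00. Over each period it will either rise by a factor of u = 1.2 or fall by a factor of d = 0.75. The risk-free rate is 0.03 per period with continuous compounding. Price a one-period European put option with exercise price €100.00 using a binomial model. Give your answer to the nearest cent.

€6.40

Risk-neutral probability p = (e^0.03 − 0.75)/(1.2 − 0.75) = 0.2805/0.4500 = 0.6232
Terminal stock prices: S_u = 132, S_d = 82.5
Terminal payoffs (K − S): max(-32, 0) = 0, max(17.5, 0) = 17.5
Node 0 (S = 110): V_0 = e^(−0.03)·[0.6232·0.0000 + 0.3768·17.5000] = 6.3986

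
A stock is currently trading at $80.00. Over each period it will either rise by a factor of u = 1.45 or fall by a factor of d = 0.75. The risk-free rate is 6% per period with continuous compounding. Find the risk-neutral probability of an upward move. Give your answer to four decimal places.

Risk-neutral probability p = (e^0.06 − 0.75)/(1.45 − 0.75) = 0.3118/0.7000 = 0.4455

p = 0.4455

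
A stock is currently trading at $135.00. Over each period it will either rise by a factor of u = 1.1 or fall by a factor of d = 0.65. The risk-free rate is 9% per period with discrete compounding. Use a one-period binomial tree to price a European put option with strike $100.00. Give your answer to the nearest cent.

Risk-neutral probability p = (1 + 0.09 − 0.65)/(1.1 − 0.65) = 0.4400/0.4500 = 0.9778
Terminal stock prices: S_u = 148.5, S_d = 87.75
Terminal payoffs (K − S): max(-48.5, 0) = 0, max(12.25, 0) = 12.25
Node 0 (S = 135): V_0 = 1/1.09·[0.9778·0.0000 + 0.0222·12.2500] = 0.2497

$0.25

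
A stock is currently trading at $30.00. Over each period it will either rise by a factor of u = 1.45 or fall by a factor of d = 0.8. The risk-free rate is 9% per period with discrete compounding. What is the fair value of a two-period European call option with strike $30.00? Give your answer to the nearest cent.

Risk-neutral probability p = (1 + 0.09 − 0.8)/(1.45 − 0.8) = 0.2900/0.6500 = 0.4462
Terminal stock prices: S_uu = 63.08, S_ud = 34.8, S_dd = 19.2
Terminal payoffs (S − K): max(33.08, 0) = 33.08, max(4.8, 0) = 4.8, max(-10.8, 0) = 0
Node u (S = 43.5): V_u = 1/1.09·[0.4462·33.0750 + 0.5538·4.8000] = 15.9771
Node d (S = 24): V_d = 1/1.09·[0.4462·4.8000 + 0.5538·0.0000] = 1.9647
Node 0 (S = 30): V_0 = 1/1.09·[0.4462·15.9771 + 0.5538·1.9647] = 7.5380

$7.54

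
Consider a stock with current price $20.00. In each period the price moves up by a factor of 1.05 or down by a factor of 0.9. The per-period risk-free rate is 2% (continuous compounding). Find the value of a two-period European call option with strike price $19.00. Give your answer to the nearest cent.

$1.88

Risk-neutral probability p = (e^0.02 − 0.9)/(1.05 − 0.9) = 0.1202/0.1500 = 0.8013
Terminal stock prices: S_uu = 22.05, S_ud = 18.9, S_dd = 16.2
Terminal payoffs (S − K): max(3.05, 0) = 3.05, max(-0.1, 0) = 0, max(-2.8, 0) = 0
Node u (S = 21): V_u = e^(−0.02)·[0.8013·3.0500 + 0.1987·0.0000] = 2.3957
Node d (S = 18): V_d = e^(−0.02)·[0.8013·0.0000 + 0.1987·0.0000] = 0.0000
Node 0 (S = 20): V_0 = e^(−0.02)·[0.8013·2.3957 + 0.1987·0.0000] = 1.8818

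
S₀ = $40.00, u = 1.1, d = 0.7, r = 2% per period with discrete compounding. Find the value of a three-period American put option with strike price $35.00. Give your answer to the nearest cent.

$2.15

Risk-neutral probability p = (1 + 0.02 − 0.7)/(1.1 − 0.7) = 0.3200/0.4000 = 0.8000
Terminal stock prices: S_uuu = 53.24, S_uud = 33.88, S_udd = 21.56, S_ddd = 13.72
Terminal payoffs (K − S): max(-18.24, 0) = 0, max(1.12, 0) = 1.12, max(13.44, 0) = 13.44, max(21.28, 0) = 21.28
Node uu (S = 48.4): continuation = 1/1.02·[0.8000·0.0000 + 0.2000·1.1200] = 0.2196; exercise value = 0.0000 ≤ continuation, so V_uu = 0.2196
Node ud (S = 30.8): continuation = 1/1.02·[0.8000·1.1200 + 0.2000·13.4400] = 3.5137; exercise value = 4.2000 > continuation, so V_ud = 4.2000 (exercise)
Node dd (S = 19.6): continuation = 1/1.02·[0.8000·13.4400 + 0.2000·21.2800] = 14.7137; exercise value = 15.4000 > continuation, so V_dd = 15.4000 (exercise)
Node u (S = 44): continuation = 1/1.02·[0.8000·0.2196 + 0.2000·4.2000] = 0.9958; exercise value = 0.0000 ≤ continuation, so V_u = 0.9958
Node d (S = 28): continuation = 1/1.02·[0.8000·4.2000 + 0.2000·15.4000] = 6.3137; exercise value = 7.0000 > continuation, so V_d = 7.0000 (exercise)
Node 0 (S = 40): continuation = 1/1.02·[0.8000·0.9958 + 0.2000·7.0000] = 2.1535; exercise value = 0.0000 ≤ continuation, so V_0 = 2.1535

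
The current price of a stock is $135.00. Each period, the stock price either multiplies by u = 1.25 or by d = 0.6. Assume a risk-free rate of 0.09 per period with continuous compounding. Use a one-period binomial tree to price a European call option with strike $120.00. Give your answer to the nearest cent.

$33.87

Risk-neutral probability p = (e^0.09 − 0.6)/(1.25 − 0.6) = 0.4942/0.6500 = 0.7603
Terminal stock prices: S_u = 168.8, S_d = 81
Terminal payoffs (S − K): max(48.75, 0) = 48.75, max(-39, 0) = 0
Node 0 (S = 135): V_0 = e^(−0.09)·[0.7603·48.7500 + 0.2397·0.0000] = 33.8731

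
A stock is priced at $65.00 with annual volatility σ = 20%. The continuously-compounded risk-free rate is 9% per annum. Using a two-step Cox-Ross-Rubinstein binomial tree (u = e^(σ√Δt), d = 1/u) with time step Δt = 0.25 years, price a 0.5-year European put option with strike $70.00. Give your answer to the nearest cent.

CRR parameters: u = e^(σ√Δt) = e^(0.2·√0.25) = 1.1052, d = 1/u = 0.9048
Per-period rate: rΔt = 0.09·0.25 = 0.0225, so R = e^0.0225 = 1.0228
Risk-neutral probability p = (e^0.0225 − 0.9048)/(1.1052 − 0.9048) = 0.1179/0.2003 = 0.5886
Terminal stock prices: S_uu = 79.39, S_ud = 65, S_dd = 53.22
Terminal payoffs (K − S): max(-9.391, 0) = 0, max(5, 0) = 5, max(16.78, 0) = 16.78
Node u (S = 71.84): V_u = e^(−0.0225)·[0.5886·0.0000 + 0.4114·5.0000] = 2.0112
Node d (S = 58.81): V_d = e^(−0.0225)·[0.5886·5.0000 + 0.4114·16.7825] = 9.6282
Node 0 (S = 65): V_0 = e^(−0.0225)·[0.5886·2.0112 + 0.4114·9.6282] = 5.0303

$5.03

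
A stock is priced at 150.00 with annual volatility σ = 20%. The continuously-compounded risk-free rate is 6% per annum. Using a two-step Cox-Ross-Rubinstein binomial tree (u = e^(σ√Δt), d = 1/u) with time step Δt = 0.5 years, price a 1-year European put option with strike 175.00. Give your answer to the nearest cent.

22.22

CRR parameters: u = e^(σ√Δt) = e^(0.2·√0.5) = 1.1519, d = 1/u = 0.8681
Per-period rate: rΔt = 0.06·0.5 = 0.03, so R = e^0.03 = 1.0305
Risk-neutral probability p = (e^0.03 − 0.8681)/(1.1519 − 0.8681) = 0.1623/0.2838 = 0.5720
Terminal stock prices: S_uu = 199, S_ud = 150, S_dd = 113
Terminal payoffs (K − S): max(-24.03, 0) = 0, max(25, 0) = 25, max(61.95, 0) = 61.95
Node u (S = 172.8): V_u = e^(−0.03)·[0.5720·0.0000 + 0.4280·25.0000] = 10.3833
Node d (S = 130.2): V_d = e^(−0.03)·[0.5720·25.0000 + 0.4280·61.9543] = 39.6095
Node 0 (S = 150): V_0 = e^(−0.03)·[0.5720·10.3833 + 0.4280·39.6095] = 22.2150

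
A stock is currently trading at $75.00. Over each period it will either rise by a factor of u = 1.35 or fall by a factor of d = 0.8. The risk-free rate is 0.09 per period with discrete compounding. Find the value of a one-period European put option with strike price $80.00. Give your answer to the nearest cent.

Risk-neutral probability p = (1 + 0.09 − 0.8)/(1.35 − 0.8) = 0.2900/0.5500 = 0.5273
Terminal stock prices: S_u = 101.2, S_d = 60
Terminal payoffs (K − S): max(-21.25, 0) = 0, max(20, 0) = 20
Node 0 (S = 75): V_0 = 1/1.09·[0.5273·0.0000 + 0.4727·20.0000] = 8.6739

$8.67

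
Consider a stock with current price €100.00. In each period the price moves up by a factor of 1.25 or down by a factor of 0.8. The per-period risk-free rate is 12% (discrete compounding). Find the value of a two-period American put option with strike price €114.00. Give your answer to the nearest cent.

Risk-neutral probability p = (1 + 0.12 − 0.8)/(1.25 − 0.8) = 0.3200/0.4500 = 0.7111
Terminal stock prices: S_uu = 156.2, S_ud = 100, S_dd = 64
Terminal payoffs (K − S): max(-42.25, 0) = 0, max(14, 0) = 14, max(50, 0) = 50
Node u (S = 125): continuation = 1/1.12·[0.7111·0.0000 + 0.2889·14.0000] = 3.6111; exercise value = 0.0000 ≤ continuation, so V_u = 3.6111
Node d (S = 80): continuation = 1/1.12·[0.7111·14.0000 + 0.2889·50.0000] = 21.7857; exercise value = 34.0000 > continuation, so V_d = 34.0000 (exercise)
Node 0 (S = 100): continuation = 1/1.12·[0.7111·3.6111 + 0.2889·34.0000] = 11.0626; exercise value = 14.0000 > continuation, so V_0 = 14.0000 (exercise)

€14.00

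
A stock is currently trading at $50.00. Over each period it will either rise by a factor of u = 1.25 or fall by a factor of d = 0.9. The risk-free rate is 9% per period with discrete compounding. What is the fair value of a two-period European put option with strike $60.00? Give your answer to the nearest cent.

Risk-neutral probability p = (1 + 0.09 − 0.9)/(1.25 − 0.9) = 0.1900/0.3500 = 0.5429
Terminal stock prices: S_uu = 78.12, S_ud = 56.25, S_dd = 40.5
Terminal payoffs (K − S): max(-18.12, 0) = 0, max(3.75, 0) = 3.75, max(19.5, 0) = 19.5
Node u (S = 62.5): V_u = 1/1.09·[0.5429·0.0000 + 0.4571·3.7500] = 1.5727
Node d (S = 45): V_d = 1/1.09·[0.5429·3.7500 + 0.4571·19.5000] = 10.0459
Node 0 (S = 50): V_0 = 1/1.09·[0.5429·1.5727 + 0.4571·10.0459] = 4.9965

$5.00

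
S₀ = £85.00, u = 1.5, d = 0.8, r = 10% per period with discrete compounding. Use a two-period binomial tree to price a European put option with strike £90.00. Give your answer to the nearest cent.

Risk-neutral probability p = (1 + 0.1 − 0.8)/(1.5 − 0.8) = 0.3000/0.7000 = 0.4286
Terminal stock prices: S_uu = 191.2, S_ud = 102, S_dd = 54.4
Terminal payoffs (K − S): max(-101.2, 0) = 0, max(-12, 0) = 0, max(35.6, 0) = 35.6
Node u (S = 127.5): V_u = 1/1.1·[0.4286·0.0000 + 0.5714·0.0000] = 0.0000
Node d (S = 68): V_d = 1/1.1·[0.4286·0.0000 + 0.5714·35.6000] = 18.4935
Node 0 (S = 85): V_0 = 1/1.1·[0.4286·0.0000 + 0.5714·18.4935] = 9.6070

£9.61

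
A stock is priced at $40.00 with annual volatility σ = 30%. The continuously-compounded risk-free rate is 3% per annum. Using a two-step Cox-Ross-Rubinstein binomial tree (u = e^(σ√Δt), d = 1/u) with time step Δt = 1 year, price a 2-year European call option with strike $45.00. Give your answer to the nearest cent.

CRR parameters: u = e^(σ√Δt) = e^(0.3·√1) = 1.3499, d = 1/u = 0.7408
Per-period rate: rΔt = 0.03·1 = 0.03, so R = e^0.03 = 1.0305
Risk-neutral probability p = (e^0.03 − 0.7408)/(1.3499 − 0.7408) = 0.2896/0.6090 = 0.4756
Terminal stock prices: S_uu = 72.88, S_ud = 40, S_dd = 21.95
Terminal payoffs (S − K): max(27.88, 0) = 27.88, max(-5, 0) = 0, max(-23.05, 0) = 0
Node u (S = 53.99): V_u = e^(−0.03)·[0.4756·27.8848 + 0.5244·0.0000] = 12.8690
Node d (S = 29.63): V_d = e^(−0.03)·[0.4756·0.0000 + 0.5244·0.0000] = 0.0000
Node 0 (S = 40): V_0 = e^(−0.03)·[0.4756·12.8690 + 0.5244·0.0000] = 5.9391

$5.94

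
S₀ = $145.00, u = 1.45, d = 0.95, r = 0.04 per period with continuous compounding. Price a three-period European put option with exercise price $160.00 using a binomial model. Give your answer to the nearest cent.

Risk-neutral probability p = (e^0.04 − 0.95)/(1.45 − 0.95) = 0.0908/0.5000 = 0.1816
Terminal stock prices: S_uuu = 442.1, S_uud = 289.6, S_udd = 189.8, S_ddd = 124.3
Terminal payoffs (K − S): max(-282.1, 0) = 0, max(-129.6, 0) = 0, max(-29.75, 0) = 0, max(35.68, 0) = 35.68
Node uu (S = 304.9): V_uu = e^(−0.04)·[0.1816·0.0000 + 0.8184·0.0000] = 0.0000
Node ud (S = 199.7): V_ud = e^(−0.04)·[0.1816·0.0000 + 0.8184·0.0000] = 0.0000
Node dd (S = 130.9): V_dd = e^(−0.04)·[0.1816·0.0000 + 0.8184·35.6806] = 28.0553
Node u (S = 210.2): V_u = e^(−0.04)·[0.1816·0.0000 + 0.8184·0.0000] = 0.0000
Node d (S = 137.8): V_d = e^(−0.04)·[0.1816·0.0000 + 0.8184·28.0553] = 22.0596
Node 0 (S = 145): V_0 = e^(−0.04)·[0.1816·0.0000 + 0.8184·22.0596] = 17.3452

$17.35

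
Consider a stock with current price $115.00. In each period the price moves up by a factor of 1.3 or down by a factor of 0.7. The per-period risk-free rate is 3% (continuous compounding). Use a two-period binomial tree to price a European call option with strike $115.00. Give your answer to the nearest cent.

$22.67

Risk-neutral probability p = (e^0.03 − 0.7)/(1.3 − 0.7) = 0.3305/0.6000 = 0.5508
Terminal stock prices: S_uu = 194.4, S_ud = 104.6, S_dd = 56.35
Terminal payoffs (S − K): max(79.35, 0) = 79.35, max(-10.35, 0) = 0, max(-58.65, 0) = 0
Node u (S = 149.5): V_u = e^(−0.03)·[0.5508·79.3500 + 0.4492·0.0000] = 42.4110
Node d (S = 80.5): V_d = e^(−0.03)·[0.5508·0.0000 + 0.4492·0.0000] = 0.0000
Node 0 (S = 115): V_0 = e^(−0.03)·[0.5508·42.4110 + 0.4492·0.0000] = 22.6678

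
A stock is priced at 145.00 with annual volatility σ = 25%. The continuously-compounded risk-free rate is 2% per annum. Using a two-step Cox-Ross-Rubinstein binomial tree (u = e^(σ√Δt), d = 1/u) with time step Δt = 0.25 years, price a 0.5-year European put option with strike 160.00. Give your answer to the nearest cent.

19.60

CRR parameters: u = e^(σ√Δt) = e^(0.25·√0.25) = 1.1331, d = 1/u = 0.8825
Per-period rate: rΔt = 0.02·0.25 = 0.005, so R = e^0.005 = 1.0050
Risk-neutral probability p = (e^0.005 − 0.8825)/(1.1331 − 0.8825) = 0.1225/0.2507 = 0.4888
Terminal stock prices: S_uu = 186.2, S_ud = 145, S_dd = 112.9
Terminal payoffs (K − S): max(-26.18, 0) = 0, max(15, 0) = 15, max(47.07, 0) = 47.07
Node u (S = 164.3): V_u = e^(−0.005)·[0.4888·0.0000 + 0.5112·15.0000] = 7.6299
Node d (S = 128): V_d = e^(−0.005)·[0.4888·15.0000 + 0.5112·47.0739] = 31.2399
Node 0 (S = 145): V_0 = e^(−0.005)·[0.4888·7.6299 + 0.5112·31.2399] = 19.6014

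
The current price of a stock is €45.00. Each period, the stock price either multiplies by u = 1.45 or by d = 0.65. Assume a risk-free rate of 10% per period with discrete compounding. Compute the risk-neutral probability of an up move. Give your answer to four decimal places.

p = 0.5625

Risk-neutral probability p = (1 + 0.1 − 0.65)/(1.45 − 0.65) = 0.4500/0.8000 = 0.5625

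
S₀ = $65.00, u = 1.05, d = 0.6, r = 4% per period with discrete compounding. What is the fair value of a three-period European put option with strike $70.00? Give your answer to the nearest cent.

$1.59

Risk-neutral probability p = (1 + 0.04 − 0.6)/(1.05 − 0.6) = 0.4400/0.4500 = 0.9778
Terminal stock prices: S_uuu = 75.25, S_uud = 43, S_udd = 24.57, S_ddd = 14.04
Terminal payoffs (K − S): max(-5.246, 0) = 0, max(27, 0) = 27, max(45.43, 0) = 45.43, max(55.96, 0) = 55.96
Node uu (S = 71.66): V_uu = 1/1.04·[0.9778·0.0000 + 0.0222·27.0025] = 0.5770
Node ud (S = 40.95): V_ud = 1/1.04·[0.9778·27.0025 + 0.0222·45.4300] = 26.3577
Node dd (S = 23.4): V_dd = 1/1.04·[0.9778·45.4300 + 0.0222·55.9600] = 43.9077
Node u (S = 68.25): V_u = 1/1.04·[0.9778·0.5770 + 0.0222·26.3577] = 1.1057
Node d (S = 39): V_d = 1/1.04·[0.9778·26.3577 + 0.0222·43.9077] = 25.7189
Node 0 (S = 65): V_0 = 1/1.04·[0.9778·1.1057 + 0.0222·25.7189] = 1.5891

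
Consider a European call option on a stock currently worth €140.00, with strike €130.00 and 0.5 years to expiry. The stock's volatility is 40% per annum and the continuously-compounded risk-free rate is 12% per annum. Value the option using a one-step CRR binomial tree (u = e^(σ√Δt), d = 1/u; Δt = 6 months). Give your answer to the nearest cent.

CRR parameters: u = e^(σ√Δt) = e^(0.4·√0.5) = 1.3269, d = 1/u = 0.7536
Per-period rate: rΔt = 0.12·0.5 = 0.06, so R = e^0.06 = 1.0618
Risk-neutral probability p = (e^0.06 − 0.7536)/(1.3269 − 0.7536) = 0.3082/0.5733 = 0.5376
Terminal stock prices: S_u = 185.8, S_d = 105.5
Terminal payoffs (S − K): max(55.77, 0) = 55.77, max(-24.49, 0) = 0
Node 0 (S = 140): V_0 = e^(−0.06)·[0.5376·55.7655 + 0.4624·0.0000] = 28.2350

€28.24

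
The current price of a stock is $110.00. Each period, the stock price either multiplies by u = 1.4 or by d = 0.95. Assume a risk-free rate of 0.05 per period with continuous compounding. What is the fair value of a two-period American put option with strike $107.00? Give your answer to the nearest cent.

$4.20

Risk-neutral probability p = (e^0.05 − 0.95)/(1.4 − 0.95) = 0.1013/0.4500 = 0.2250
Terminal stock prices: S_uu = 215.6, S_ud = 146.3, S_dd = 99.27
Terminal payoffs (K − S): max(-108.6, 0) = 0, max(-39.3, 0) = 0, max(7.725, 0) = 7.725
Node u (S = 154): continuation = e^(−0.05)·[0.2250·0.0000 + 0.7750·0.0000] = 0.0000; exercise value = 0.0000 ≤ continuation, so V_u = 0.0000
Node d (S = 104.5): continuation = e^(−0.05)·[0.2250·0.0000 + 0.7750·7.7250] = 5.6945; exercise value = 2.5000 ≤ continuation, so V_d = 5.6945
Node 0 (S = 110): continuation = e^(−0.05)·[0.2250·0.0000 + 0.7750·5.6945] = 4.1978; exercise value = 0.0000 ≤ continuation, so V_0 = 4.1978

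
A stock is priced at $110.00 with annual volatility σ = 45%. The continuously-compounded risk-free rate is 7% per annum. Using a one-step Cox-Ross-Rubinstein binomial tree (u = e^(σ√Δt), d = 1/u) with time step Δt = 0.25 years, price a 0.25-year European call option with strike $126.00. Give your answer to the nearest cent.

$5.58

CRR parameters: u = e^(σ√Δt) = e^(0.45·√0.25) = 1.2523, d = 1/u = 0.7985
Per-period rate: rΔt = 0.07·0.25 = 0.0175, so R = e^0.0175 = 1.0177
Risk-neutral probability p = (e^0.0175 − 0.7985)/(1.2523 − 0.7985) = 0.2191/0.4538 = 0.4829
Terminal stock prices: S_u = 137.8, S_d = 87.84
Terminal payoffs (S − K): max(11.76, 0) = 11.76, max(-38.16, 0) = 0
Node 0 (S = 110): V_0 = e^(−0.0175)·[0.4829·11.7555 + 0.5171·0.0000] = 5.5781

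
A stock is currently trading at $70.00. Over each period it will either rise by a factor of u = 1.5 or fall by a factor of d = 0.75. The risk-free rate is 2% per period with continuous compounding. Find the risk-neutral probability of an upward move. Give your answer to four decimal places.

Risk-neutral probability p = (e^0.02 − 0.75)/(1.5 − 0.75) = 0.2702/0.7500 = 0.3603

p = 0.3603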